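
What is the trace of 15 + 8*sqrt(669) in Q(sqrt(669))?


Tr(a + b*sqrt(d)) = (a + b*sqrt(d)) + (a - b*sqrt(d)) = 2a
= 2 * (15)
= 30

30


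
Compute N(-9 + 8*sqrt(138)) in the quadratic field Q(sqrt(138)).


N(a + b*sqrt(d)) = a^2 - d*b^2
= (-9)^2 - (138)*(8)^2
= 81 - 8832
= -8751

-8751


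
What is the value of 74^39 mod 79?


p = 79 is prime and the exponent is (p-1)/2 = 39, so by Euler's criterion 74^39 = (74/79) = +1 or -1 mod 79.
Compute by square-and-multiply:
  39 = 32 + 4 + 2 + 1 (binary 100111)
  Repeated squaring mod 79: 74^1 = 74, 74^2 = 25, 74^4 = 72, 74^8 = 49, 74^16 = 31, 74^32 = 13
  74^39 = 74^32 * 74^4 * 74^2 * 74^1 = 13 * 72 * 25 * 74 mod 79
    13 * 72 = 936 = 67 mod 79
    67 * 25 = 1675 = 16 mod 79
    16 * 74 = 1184 = 78 mod 79
  74^39 = 78 mod 79
Result 78 = p - 1 = -1 mod 79: 74 is a quadratic non-residue mod 79. As a residue in [0, p-1] the value is 78.
74^39 mod 79 = 78

78


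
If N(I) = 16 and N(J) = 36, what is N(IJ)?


N(IJ) = N(I) * N(J)
= 16 * 36
= 576

576


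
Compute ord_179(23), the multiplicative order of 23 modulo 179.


We want ord_179(23), the smallest k >= 1 with 23^k = 1 mod 179.
n = 179 = 179, phi(179) = 178; the order divides phi(n).
Divisors of 178: 1, 2, 89, 178
Repeated squaring mod 179: 23^1 = 23, 23^2 = 171, 23^4 = 64, 23^8 = 158, 23^16 = 83, 23^32 = 87, 23^64 = 51, 23^128 = 95
Test divisors in increasing order:
  k=1: 23^1 = 23 mod 179
  k=2: 23^2 = 171 mod 179
  k=89: 23^89 = 51 * 83 * 158 * 23 = 178 mod 179
  k=178: 23^178 = 95 * 87 * 83 * 171 = 1 mod 179  <- first divisor giving 1
Order = 178

178


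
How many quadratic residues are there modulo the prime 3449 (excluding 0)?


For prime p, the number of non-zero quadratic residues is (p-1)/2.
= (3449-1)/2
= 1724

1724


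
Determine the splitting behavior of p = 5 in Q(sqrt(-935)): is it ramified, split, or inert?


K = Q(sqrt(-935)). Since d mod 4 = 1, disc(K) = -935.
Check p | disc: -935 mod 5 = 0.
p divides disc, so p ramifies: (p) = P^2 with e=2, f=1, g=1.
Therefore p is ramified.

ramified


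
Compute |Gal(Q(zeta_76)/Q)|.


|Gal(Q(zeta_76)/Q)| = phi(76)
= 36

36


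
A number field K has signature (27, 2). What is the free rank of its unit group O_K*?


By Dirichlet's unit theorem:
rank = r1 + r2 - 1
= 27 + 2 - 1
= 28

28


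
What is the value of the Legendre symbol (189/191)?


p = 191 is prime, so compute (189/191) with the reciprocity algorithm (Jacobi-symbol steps: pull out 2s via (2/n), flip via reciprocity, reduce):
  reciprocity: (189/191) -> +(191/189)
  reduce: (2/189)
  pull out 2: (2/189) = -1  (since 189 mod 8 = 5)
  (1/189) = 1
Product of signs = -1
(189/191) = -1

-1


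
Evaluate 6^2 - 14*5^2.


x^2 - d*y^2
= 6^2 - 14*5^2
= 36 - 350
= -314

-314


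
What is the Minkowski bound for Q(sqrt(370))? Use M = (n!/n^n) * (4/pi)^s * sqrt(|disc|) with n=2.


d = 370, d mod 4 = 2, so disc(K) = 4d = 1480; |disc(K)| = 1480
Real quadratic field, so n = 2, s = r2 = 0, r1 = 2
M = (n!/n^n) * (4/pi)^s * sqrt(|disc(K)|) = (2!/2^2) * (4/pi)^0 * sqrt(1480)
= 0.5 * 1.000000 * 38.470768
= 19.2354

19.2354


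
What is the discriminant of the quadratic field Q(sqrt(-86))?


For K = Q(sqrt(d)) with d squarefree: disc(K) = d if d = 1 mod 4, and disc(K) = 4d if d = 2 or 3 mod 4.
Here d = -86, and d mod 4 = 2.
d = 2 mod 4, not 1 (O_K = Z[sqrt(d)]), so disc(K) = 4d = 4 * (-86) = -344

-344


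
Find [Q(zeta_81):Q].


The degree equals Euler's totient phi(81).
81 = 3^4
phi(81) = 54

54


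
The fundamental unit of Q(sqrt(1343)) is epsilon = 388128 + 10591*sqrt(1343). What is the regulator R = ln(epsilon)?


epsilon = 388128 + 10591*sqrt(1343)
= 776256.0000
R = ln(776256.0000)
= 13.5622

13.5622


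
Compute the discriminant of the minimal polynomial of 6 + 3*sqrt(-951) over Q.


The element 6 + 3*sqrt(-951) has minimal polynomial:
x^2 - 12*x + 8595
Discriminant = (-12)^2 - 4*(8595)
= 144 - 34380
= -34236

-34236


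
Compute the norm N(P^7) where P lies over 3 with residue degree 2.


N(P^a) = p^(a*f)
= 3^(7*2)
= 3^14
= 4782969

4782969


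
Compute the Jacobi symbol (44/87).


Compute (44/87) via quadratic reciprocity:
  pull out 2: (2/87) = +1  (since 87 mod 8 = 7)
  pull out 2: (2/87) = +1  (since 87 mod 8 = 7)
  reciprocity: (11/87) -> -(87/11)
  reduce: (10/11)
  pull out 2: (2/11) = -1  (since 11 mod 8 = 3)
  reciprocity: (5/11) -> +(11/5)
  reduce: (1/5)
  (1/5) = 1
Product of signs = 1

1


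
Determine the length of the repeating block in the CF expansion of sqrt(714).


Run the CF algorithm for sqrt(714).
a_0 = floor(sqrt(714)) = 26; set m_0=0, q_0=1.
Recurrence: m' = q*a - m,  q' = (d - m'^2)/q,  a' = floor((a_0 + m')/q').
  step 1: m=26, q=38, a=1
  step 2: m=12, q=15, a=2
  step 3: m=18, q=26, a=1
  step 4: m=8, q=25, a=1
  step 5: m=17, q=17, a=2
  step 6: m=17, q=25, a=1
  step 7: m=8, q=26, a=1
  step 8: m=18, q=15, a=2
  step 9: m=12, q=38, a=1
  step 10: m=26, q=1, a=52
a_10 = 2*a_0 = 52, so the period closes here.
sqrt(714) = [26; 1, 2, 1, 1, 2, 1, 1, 2, 1, 52]
Period length = 10

10


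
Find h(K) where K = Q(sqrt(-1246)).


K = Q(sqrt(-1246)). d mod 4 = 2, so D = disc(K) = 4d = -4984
h(K) equals the number of primitive reduced positive-definite forms (a, b, c) = a*x^2 + b*x*y + c*y^2 with b^2 - 4ac = D,
where reduced means |b| <= a <= c, with b >= 0 whenever |b| = a or a = c, and primitive means gcd(a, b, c) = 1.
Reduced forces 3a^2 <= |D| = 4984, so 1 <= a <= 40; b must have the parity of D, and c = (b^2 - D)/(4a) must be an integer >= a.
Enumerate a = 1..40, b in [-a, a]:
  a=1: (1, 0, 1246)  [1]
  a=2: (2, 0, 623)  [1]
  a=3..4: none
  a=5: (5, -4, 250), (5, 4, 250)  [2]
  a=6: none
  a=7: (7, 0, 178)  [1]
  a=8..9: none
  a=10: (10, -4, 125), (10, 4, 125)  [2]
  a=11..13: none
  a=14: (14, 0, 89)  [1]
  a=15..24: none
  a=25: (25, -4, 50), (25, 4, 50)  [2]
  a=26..28: none
  a=29: (29, -2, 43), (29, 2, 43)  [2]
  a=30: none
  a=31: (31, -10, 41), (31, 10, 41)  [2]
  a=32..34: none
  a=35: (35, -14, 37), (35, 14, 37)  [2]
  a=36..40: none
Total reduced forms: 1 + 1 + 2 + 1 + 2 + 1 + 2 + 2 + 2 + 2 = 16
h = 16

16


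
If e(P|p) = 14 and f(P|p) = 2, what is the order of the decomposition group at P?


|D_P| = e * f
= 14 * 2
= 28

28


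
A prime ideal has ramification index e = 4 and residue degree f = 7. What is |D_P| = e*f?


|D_P| = e * f
= 4 * 7
= 28

28


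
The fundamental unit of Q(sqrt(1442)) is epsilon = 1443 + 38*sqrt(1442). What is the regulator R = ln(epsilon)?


epsilon = 1443 + 38*sqrt(1442)
= 2885.9997
R = ln(2885.9997)
= 7.9676

7.9676


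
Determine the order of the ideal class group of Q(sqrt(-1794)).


K = Q(sqrt(-1794)). d mod 4 = 2, so D = disc(K) = 4d = -7176
h(K) equals the number of primitive reduced positive-definite forms (a, b, c) = a*x^2 + b*x*y + c*y^2 with b^2 - 4ac = D,
where reduced means |b| <= a <= c, with b >= 0 whenever |b| = a or a = c, and primitive means gcd(a, b, c) = 1.
Reduced forces 3a^2 <= |D| = 7176, so 1 <= a <= 48; b must have the parity of D, and c = (b^2 - D)/(4a) must be an integer >= a.
Enumerate a = 1..48, b in [-a, a]:
  a=1: (1, 0, 1794)  [1]
  a=2: (2, 0, 897)  [1]
  a=3: (3, 0, 598)  [1]
  a=4: none
  a=5: (5, -2, 359), (5, 2, 359)  [2]
  a=6: (6, 0, 299)  [1]
  a=7..9: none
  a=10: (10, -8, 181), (10, 8, 181)  [2]
  a=11..12: none
  a=13: (13, 0, 138)  [1]
  a=14: none
  a=15: (15, -12, 122), (15, 12, 122)  [2]
  a=16: none
  a=17: (17, -10, 107), (17, 10, 107)  [2]
  a=18: none
  a=19: (19, -14, 97), (19, 14, 97)  [2]
  a=20..22: none
  a=23: (23, 0, 78)  [1]
  a=24: none
  a=25: (25, -18, 75), (25, 18, 75)  [2]
  a=26: (26, 0, 69)  [1]
  a=27..28: none
  a=29: (29, -4, 62), (29, 4, 62)  [2]
  a=30: (30, -12, 61), (30, 12, 61)  [2]
  a=31: (31, -4, 58), (31, 4, 58)  [2]
  a=32..33: none
  a=34: (34, -24, 57), (34, 24, 57)  [2]
  a=35..37: none
  a=38: (38, -24, 51), (38, 24, 51)  [2]
  a=39: (39, 0, 46)  [1]
  a=40: none
  a=41: (41, -32, 50), (41, 32, 50)  [2]
  a=42..48: none
Total reduced forms: 1 + 1 + 1 + 2 + 1 + 2 + 1 + 2 + 2 + 2 + 1 + 2 + 1 + 2 + 2 + 2 + 2 + 2 + 1 + 2 = 32
h = 32

32


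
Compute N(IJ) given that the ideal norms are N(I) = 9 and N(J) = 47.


N(IJ) = N(I) * N(J)
= 9 * 47
= 423

423


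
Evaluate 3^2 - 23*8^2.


x^2 - d*y^2
= 3^2 - 23*8^2
= 9 - 1472
= -1463

-1463


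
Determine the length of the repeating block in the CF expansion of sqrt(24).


Run the CF algorithm for sqrt(24).
a_0 = floor(sqrt(24)) = 4; set m_0=0, q_0=1.
Recurrence: m' = q*a - m,  q' = (d - m'^2)/q,  a' = floor((a_0 + m')/q').
  step 1: m=4, q=8, a=1
  step 2: m=4, q=1, a=8
a_2 = 2*a_0 = 8, so the period closes here.
sqrt(24) = [4; 1, 8]
Period length = 2

2


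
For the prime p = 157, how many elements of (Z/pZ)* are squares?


For prime p, the number of non-zero quadratic residues is (p-1)/2.
= (157-1)/2
= 78

78


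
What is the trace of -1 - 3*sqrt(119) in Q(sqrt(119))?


Tr(a + b*sqrt(d)) = (a + b*sqrt(d)) + (a - b*sqrt(d)) = 2a
= 2 * (-1)
= -2

-2


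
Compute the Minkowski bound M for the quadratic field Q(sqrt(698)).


d = 698, d mod 4 = 2, so disc(K) = 4d = 2792; |disc(K)| = 2792
Real quadratic field, so n = 2, s = r2 = 0, r1 = 2
M = (n!/n^n) * (4/pi)^s * sqrt(|disc(K)|) = (2!/2^2) * (4/pi)^0 * sqrt(2792)
= 0.5 * 1.000000 * 52.839379
= 26.4197

26.4197


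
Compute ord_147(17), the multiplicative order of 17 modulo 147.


We want ord_147(17), the smallest k >= 1 with 17^k = 1 mod 147.
n = 147 = 3 * 7^2, phi(147) = 84; the order divides phi(n).
Divisors of 84: 1, 2, 3, 4, 6, 7, 12, 14, 21, 28, 42, 84
Repeated squaring mod 147: 17^1 = 17, 17^2 = 142, 17^4 = 25, 17^8 = 37, 17^16 = 46, 17^32 = 58, 17^64 = 130
Test divisors in increasing order:
  k=1: 17^1 = 17 mod 147
  k=2: 17^2 = 142 mod 147
  k=3: 17^3 = 142 * 17 = 62 mod 147
  k=4: 17^4 = 25 mod 147
  k=6: 17^6 = 25 * 142 = 22 mod 147
  k=7: 17^7 = 25 * 142 * 17 = 80 mod 147
  k=12: 17^12 = 37 * 25 = 43 mod 147
  k=14: 17^14 = 37 * 25 * 142 = 79 mod 147
  k=21: 17^21 = 46 * 25 * 17 = 146 mod 147
  k=28: 17^28 = 46 * 37 * 25 = 67 mod 147
  k=42: 17^42 = 58 * 37 * 142 = 1 mod 147  <- first divisor giving 1
Order = 42

42


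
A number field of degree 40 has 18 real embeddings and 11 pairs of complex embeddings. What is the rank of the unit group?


By Dirichlet's unit theorem:
rank = r1 + r2 - 1
= 18 + 11 - 1
= 28

28


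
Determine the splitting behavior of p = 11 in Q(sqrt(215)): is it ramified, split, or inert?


K = Q(sqrt(215)). Since d mod 4 = 3, disc(K) = 860.
Check p | disc: 860 mod 11 = 2.
p does not divide disc. Compute Legendre symbol (d/p):
6^((11-1)/2) mod 11 = -1
(d/p) = -1, so p is inert: (p) stays prime with e=1, f=2, g=1.
Therefore p is inert.

inert


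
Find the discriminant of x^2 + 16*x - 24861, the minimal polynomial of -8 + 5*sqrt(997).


The element -8 + 5*sqrt(997) has minimal polynomial:
x^2 + 16*x - 24861
Discriminant = (16)^2 - 4*(-24861)
= 256 + 99444
= 99700

99700


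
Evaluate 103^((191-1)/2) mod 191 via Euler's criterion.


p = 191 is prime and the exponent is (p-1)/2 = 95, so by Euler's criterion 103^95 = (103/191) = +1 or -1 mod 191.
Compute by square-and-multiply:
  95 = 64 + 16 + 8 + 4 + 2 + 1 (binary 1011111)
  Repeated squaring mod 191: 103^1 = 103, 103^2 = 104, 103^4 = 120, 103^8 = 75, 103^16 = 86, 103^32 = 138, 103^64 = 135
  103^95 = 103^64 * 103^16 * 103^8 * 103^4 * 103^2 * 103^1 = 135 * 86 * 75 * 120 * 104 * 103 mod 191
    135 * 86 = 11610 = 150 mod 191
    150 * 75 = 11250 = 172 mod 191
    172 * 120 = 20640 = 12 mod 191
    12 * 104 = 1248 = 102 mod 191
    102 * 103 = 10506 = 1 mod 191
  103^95 = 1 mod 191
Result 1: 103 is a quadratic residue mod 191.
103^95 mod 191 = 1

1


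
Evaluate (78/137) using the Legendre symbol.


p = 137 is prime, so compute (78/137) with the reciprocity algorithm (Jacobi-symbol steps: pull out 2s via (2/n), flip via reciprocity, reduce):
  pull out 2: (2/137) = +1  (since 137 mod 8 = 1)
  reciprocity: (39/137) -> +(137/39)
  reduce: (20/39)
  pull out 2: (2/39) = +1  (since 39 mod 8 = 7)
  pull out 2: (2/39) = +1  (since 39 mod 8 = 7)
  reciprocity: (5/39) -> +(39/5)
  reduce: (4/5)
  pull out 2: (2/5) = -1  (since 5 mod 8 = 5)
  pull out 2: (2/5) = -1  (since 5 mod 8 = 5)
  (1/5) = 1
Product of signs = 1
(78/137) = 1

1


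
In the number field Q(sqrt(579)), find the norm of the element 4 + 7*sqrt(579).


N(a + b*sqrt(d)) = a^2 - d*b^2
= (4)^2 - (579)*(7)^2
= 16 - 28371
= -28355

-28355


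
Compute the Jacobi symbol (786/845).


Compute (786/845) via quadratic reciprocity:
  pull out 2: (2/845) = -1  (since 845 mod 8 = 5)
  reciprocity: (393/845) -> +(845/393)
  reduce: (59/393)
  reciprocity: (59/393) -> +(393/59)
  reduce: (39/59)
  reciprocity: (39/59) -> -(59/39)
  reduce: (20/39)
  pull out 2: (2/39) = +1  (since 39 mod 8 = 7)
  pull out 2: (2/39) = +1  (since 39 mod 8 = 7)
  reciprocity: (5/39) -> +(39/5)
  reduce: (4/5)
  pull out 2: (2/5) = -1  (since 5 mod 8 = 5)
  pull out 2: (2/5) = -1  (since 5 mod 8 = 5)
  (1/5) = 1
Product of signs = 1

1


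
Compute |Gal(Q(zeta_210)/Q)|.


|Gal(Q(zeta_210)/Q)| = phi(210)
= 48

48


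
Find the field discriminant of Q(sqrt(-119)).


For K = Q(sqrt(d)) with d squarefree: disc(K) = d if d = 1 mod 4, and disc(K) = 4d if d = 2 or 3 mod 4.
Here d = -119, and d mod 4 = 1.
d = 1 mod 4 (O_K = Z[(1+sqrt(d))/2]), so disc(K) = d = -119

-119


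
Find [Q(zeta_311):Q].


The degree equals Euler's totient phi(311).
311 = 311
phi(311) = 310

310


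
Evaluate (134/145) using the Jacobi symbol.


Compute (134/145) via quadratic reciprocity:
  pull out 2: (2/145) = +1  (since 145 mod 8 = 1)
  reciprocity: (67/145) -> +(145/67)
  reduce: (11/67)
  reciprocity: (11/67) -> -(67/11)
  reduce: (1/11)
  (1/11) = 1
Product of signs = -1

-1


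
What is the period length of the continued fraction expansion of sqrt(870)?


Run the CF algorithm for sqrt(870).
a_0 = floor(sqrt(870)) = 29; set m_0=0, q_0=1.
Recurrence: m' = q*a - m,  q' = (d - m'^2)/q,  a' = floor((a_0 + m')/q').
  step 1: m=29, q=29, a=2
  step 2: m=29, q=1, a=58
a_2 = 2*a_0 = 58, so the period closes here.
sqrt(870) = [29; 2, 58]
Period length = 2

2


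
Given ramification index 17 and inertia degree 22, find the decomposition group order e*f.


|D_P| = e * f
= 17 * 22
= 374

374


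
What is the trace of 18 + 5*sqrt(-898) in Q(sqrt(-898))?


Tr(a + b*sqrt(d)) = (a + b*sqrt(d)) + (a - b*sqrt(d)) = 2a
= 2 * (18)
= 36

36


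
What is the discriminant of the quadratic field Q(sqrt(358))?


For K = Q(sqrt(d)) with d squarefree: disc(K) = d if d = 1 mod 4, and disc(K) = 4d if d = 2 or 3 mod 4.
Here d = 358, and d mod 4 = 2.
d = 2 mod 4, not 1 (O_K = Z[sqrt(d)]), so disc(K) = 4d = 4 * (358) = 1432

1432


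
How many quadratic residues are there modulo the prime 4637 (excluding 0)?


For prime p, the number of non-zero quadratic residues is (p-1)/2.
= (4637-1)/2
= 2318

2318


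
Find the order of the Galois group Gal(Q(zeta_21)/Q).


|Gal(Q(zeta_21)/Q)| = phi(21)
= 12

12


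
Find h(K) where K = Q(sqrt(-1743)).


K = Q(sqrt(-1743)). d mod 4 = 1, so D = disc(K) = d = -1743
h(K) equals the number of primitive reduced positive-definite forms (a, b, c) = a*x^2 + b*x*y + c*y^2 with b^2 - 4ac = D,
where reduced means |b| <= a <= c, with b >= 0 whenever |b| = a or a = c, and primitive means gcd(a, b, c) = 1.
Reduced forces 3a^2 <= |D| = 1743, so 1 <= a <= 24; b must have the parity of D, and c = (b^2 - D)/(4a) must be an integer >= a.
Enumerate a = 1..24, b in [-a, a]:
  a=1: (1, 1, 436)  [1]
  a=2: (2, -1, 218), (2, 1, 218)  [2]
  a=3: (3, 3, 146)  [1]
  a=4: (4, -1, 109), (4, 1, 109)  [2]
  a=5: none
  a=6: (6, -3, 73), (6, 3, 73)  [2]
  a=7: (7, 7, 64)  [1]
  a=8: (8, -7, 56), (8, 7, 56)  [2]
  a=9..11: none
  a=12: (12, -9, 38), (12, 9, 38)  [2]
  a=13: (13, -5, 34), (13, 5, 34)  [2]
  a=14: (14, -7, 32), (14, 7, 32)  [2]
  a=15: none
  a=16: (16, -7, 28), (16, 7, 28)  [2]
  a=17: (17, -5, 26), (17, 5, 26)  [2]
  a=18: none
  a=19: (19, -9, 24), (19, 9, 24)  [2]
  a=20: none
  a=21: (21, 21, 26)  [1]
  a=22..24: none
Total reduced forms: 1 + 2 + 1 + 2 + 2 + 1 + 2 + 2 + 2 + 2 + 2 + 2 + 2 + 1 = 24
h = 24

24


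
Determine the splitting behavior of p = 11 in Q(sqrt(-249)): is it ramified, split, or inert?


K = Q(sqrt(-249)). Since d mod 4 = 3, disc(K) = -996.
Check p | disc: -996 mod 11 = 5.
p does not divide disc. Compute Legendre symbol (d/p):
4^((11-1)/2) mod 11 = 1
(d/p) = 1, so p splits: (p) = P*P' with e=1, f=1, g=2.
Therefore p is split.

split


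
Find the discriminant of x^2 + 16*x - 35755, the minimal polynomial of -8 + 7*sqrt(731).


The element -8 + 7*sqrt(731) has minimal polynomial:
x^2 + 16*x - 35755
Discriminant = (16)^2 - 4*(-35755)
= 256 + 143020
= 143276

143276


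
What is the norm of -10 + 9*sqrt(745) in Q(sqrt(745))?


N(a + b*sqrt(d)) = a^2 - d*b^2
= (-10)^2 - (745)*(9)^2
= 100 - 60345
= -60245

-60245


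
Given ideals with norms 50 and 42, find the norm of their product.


N(IJ) = N(I) * N(J)
= 50 * 42
= 2100

2100


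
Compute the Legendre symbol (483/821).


p = 821 is prime, so compute (483/821) with the reciprocity algorithm (Jacobi-symbol steps: pull out 2s via (2/n), flip via reciprocity, reduce):
  reciprocity: (483/821) -> +(821/483)
  reduce: (338/483)
  pull out 2: (2/483) = -1  (since 483 mod 8 = 3)
  reciprocity: (169/483) -> +(483/169)
  reduce: (145/169)
  reciprocity: (145/169) -> +(169/145)
  reduce: (24/145)
  pull out 2: (2/145) = +1  (since 145 mod 8 = 1)
  pull out 2: (2/145) = +1  (since 145 mod 8 = 1)
  pull out 2: (2/145) = +1  (since 145 mod 8 = 1)
  reciprocity: (3/145) -> +(145/3)
  reduce: (1/3)
  (1/3) = 1
Product of signs = -1
(483/821) = -1

-1


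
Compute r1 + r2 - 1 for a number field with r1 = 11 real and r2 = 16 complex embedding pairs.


By Dirichlet's unit theorem:
rank = r1 + r2 - 1
= 11 + 16 - 1
= 26

26


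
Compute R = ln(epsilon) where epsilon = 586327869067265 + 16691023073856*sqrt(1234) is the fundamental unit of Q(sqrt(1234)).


epsilon = 586327869067265 + 16691023073856*sqrt(1234)
= 1.1727e+15
R = ln(1.1727e+15)
= 34.6980

34.6980


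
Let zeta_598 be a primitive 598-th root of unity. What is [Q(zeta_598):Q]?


The degree equals Euler's totient phi(598).
598 = 2 * 13 * 23
phi(598) = 264

264


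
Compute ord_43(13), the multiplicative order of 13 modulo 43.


We want ord_43(13), the smallest k >= 1 with 13^k = 1 mod 43.
n = 43 = 43, phi(43) = 42; the order divides phi(n).
Divisors of 42: 1, 2, 3, 6, 7, 14, 21, 42
Repeated squaring mod 43: 13^1 = 13, 13^2 = 40, 13^4 = 9, 13^8 = 38, 13^16 = 25, 13^32 = 23
Test divisors in increasing order:
  k=1: 13^1 = 13 mod 43
  k=2: 13^2 = 40 mod 43
  k=3: 13^3 = 40 * 13 = 4 mod 43
  k=6: 13^6 = 9 * 40 = 16 mod 43
  k=7: 13^7 = 9 * 40 * 13 = 36 mod 43
  k=14: 13^14 = 38 * 9 * 40 = 6 mod 43
  k=21: 13^21 = 25 * 9 * 13 = 1 mod 43  <- first divisor giving 1
Order = 21

21


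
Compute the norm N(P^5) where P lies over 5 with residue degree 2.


N(P^a) = p^(a*f)
= 5^(5*2)
= 5^10
= 9765625

9765625


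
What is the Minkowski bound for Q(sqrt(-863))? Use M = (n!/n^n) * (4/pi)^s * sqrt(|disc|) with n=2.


d = -863, d mod 4 = 1, so disc(K) = d = -863; |disc(K)| = 863
Imaginary quadratic field, so n = 2, s = r2 = 1, r1 = 0
M = (n!/n^n) * (4/pi)^s * sqrt(|disc(K)|) = (2!/2^2) * (4/pi)^1 * sqrt(863)
= 0.5 * 1.273240 * 29.376862
= 18.7019

18.7019


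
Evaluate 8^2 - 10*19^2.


x^2 - d*y^2
= 8^2 - 10*19^2
= 64 - 3610
= -3546

-3546


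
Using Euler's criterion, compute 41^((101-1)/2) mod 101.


p = 101 is prime and the exponent is (p-1)/2 = 50, so by Euler's criterion 41^50 = (41/101) = +1 or -1 mod 101.
Compute by square-and-multiply:
  50 = 32 + 16 + 2 (binary 110010)
  Repeated squaring mod 101: 41^1 = 41, 41^2 = 65, 41^4 = 84, 41^8 = 87, 41^16 = 95, 41^32 = 36
  41^50 = 41^32 * 41^16 * 41^2 = 36 * 95 * 65 mod 101
    36 * 95 = 3420 = 87 mod 101
    87 * 65 = 5655 = 100 mod 101
  41^50 = 100 mod 101
Result 100 = p - 1 = -1 mod 101: 41 is a quadratic non-residue mod 101. As a residue in [0, p-1] the value is 100.
41^50 mod 101 = 100

100


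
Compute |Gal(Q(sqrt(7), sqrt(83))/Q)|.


The 2 square roots of distinct primes are multiplicatively independent over Q,
so [K:Q] = 2^2 and Gal(K/Q) is isomorphic to (Z/2Z)^2.
|Gal| = 2^2 = 4

4


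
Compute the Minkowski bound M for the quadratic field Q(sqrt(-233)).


d = -233, d mod 4 = 3, so disc(K) = 4d = -932; |disc(K)| = 932
Imaginary quadratic field, so n = 2, s = r2 = 1, r1 = 0
M = (n!/n^n) * (4/pi)^s * sqrt(|disc(K)|) = (2!/2^2) * (4/pi)^1 * sqrt(932)
= 0.5 * 1.273240 * 30.528675
= 19.4352

19.4352


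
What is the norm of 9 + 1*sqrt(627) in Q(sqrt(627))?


N(a + b*sqrt(d)) = a^2 - d*b^2
= (9)^2 - (627)*(1)^2
= 81 - 627
= -546

-546


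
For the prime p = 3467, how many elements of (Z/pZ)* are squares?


For prime p, the number of non-zero quadratic residues is (p-1)/2.
= (3467-1)/2
= 1733

1733


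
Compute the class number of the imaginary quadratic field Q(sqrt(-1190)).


K = Q(sqrt(-1190)). d mod 4 = 2, so D = disc(K) = 4d = -4760
h(K) equals the number of primitive reduced positive-definite forms (a, b, c) = a*x^2 + b*x*y + c*y^2 with b^2 - 4ac = D,
where reduced means |b| <= a <= c, with b >= 0 whenever |b| = a or a = c, and primitive means gcd(a, b, c) = 1.
Reduced forces 3a^2 <= |D| = 4760, so 1 <= a <= 39; b must have the parity of D, and c = (b^2 - D)/(4a) must be an integer >= a.
Enumerate a = 1..39, b in [-a, a]:
  a=1: (1, 0, 1190)  [1]
  a=2: (2, 0, 595)  [1]
  a=3: (3, -2, 397), (3, 2, 397)  [2]
  a=4: none
  a=5: (5, 0, 238)  [1]
  a=6: (6, -4, 199), (6, 4, 199)  [2]
  a=7: (7, 0, 170)  [1]
  a=8: none
  a=9: (9, -8, 134), (9, 8, 134)  [2]
  a=10: (10, 0, 119)  [1]
  a=11: (11, -6, 109), (11, 6, 109)  [2]
  a=12..13: none
  a=14: (14, 0, 85)  [1]
  a=15: (15, -10, 81), (15, 10, 81)  [2]
  a=16: none
  a=17: (17, 0, 70)  [1]
  a=18: (18, -8, 67), (18, 8, 67)  [2]
  a=19: (19, -16, 66), (19, 16, 66)  [2]
  a=20: none
  a=21: (21, -14, 59), (21, 14, 59)  [2]
  a=22: (22, -16, 57), (22, 16, 57)  [2]
  a=23: (23, -22, 57), (23, 22, 57)  [2]
  a=24..26: none
  a=27: (27, -10, 45), (27, 10, 45)  [2]
  a=28: none
  a=29: (29, -24, 46), (29, 24, 46)  [2]
  a=30: (30, -20, 43), (30, 20, 43)  [2]
  a=31: (31, -18, 41), (31, 18, 41)  [2]
  a=32: none
  a=33: (33, -28, 42), (33, -16, 38), (33, 16, 38), (33, 28, 42)  [4]
  a=34: (34, 0, 35)  [1]
  a=35..39: none
Total reduced forms: 1 + 1 + 2 + 1 + 2 + 1 + 2 + 1 + 2 + 1 + 2 + 1 + 2 + 2 + 2 + 2 + 2 + 2 + 2 + 2 + 2 + 4 + 1 = 40
h = 40

40


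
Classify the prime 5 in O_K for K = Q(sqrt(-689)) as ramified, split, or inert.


K = Q(sqrt(-689)). Since d mod 4 = 3, disc(K) = -2756.
Check p | disc: -2756 mod 5 = 4.
p does not divide disc. Compute Legendre symbol (d/p):
1^((5-1)/2) mod 5 = 1
(d/p) = 1, so p splits: (p) = P*P' with e=1, f=1, g=2.
Therefore p is split.

split


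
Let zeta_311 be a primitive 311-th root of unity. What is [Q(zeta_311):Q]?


The degree equals Euler's totient phi(311).
311 = 311
phi(311) = 310

310


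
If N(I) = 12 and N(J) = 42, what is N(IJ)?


N(IJ) = N(I) * N(J)
= 12 * 42
= 504

504


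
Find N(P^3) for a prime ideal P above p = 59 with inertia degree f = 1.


N(P^a) = p^(a*f)
= 59^(3*1)
= 59^3
= 205379

205379


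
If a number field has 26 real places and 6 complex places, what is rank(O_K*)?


By Dirichlet's unit theorem:
rank = r1 + r2 - 1
= 26 + 6 - 1
= 31

31


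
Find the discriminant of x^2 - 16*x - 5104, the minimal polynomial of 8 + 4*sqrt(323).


The element 8 + 4*sqrt(323) has minimal polynomial:
x^2 - 16*x - 5104
Discriminant = (-16)^2 - 4*(-5104)
= 256 + 20416
= 20672

20672


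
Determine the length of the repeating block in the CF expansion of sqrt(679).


Run the CF algorithm for sqrt(679).
a_0 = floor(sqrt(679)) = 26; set m_0=0, q_0=1.
Recurrence: m' = q*a - m,  q' = (d - m'^2)/q,  a' = floor((a_0 + m')/q').
  step 1: m=26, q=3, a=17
  step 2: m=25, q=18, a=2
  step 3: m=11, q=31, a=1
  step 4: m=20, q=9, a=5
  step 5: m=25, q=6, a=8
  step 6: m=23, q=25, a=1
  step 7: m=2, q=27, a=1
  step 8: m=25, q=2, a=25
  step 9: m=25, q=27, a=1
  step 10: m=2, q=25, a=1
  step 11: m=23, q=6, a=8
  step 12: m=25, q=9, a=5
  step 13: m=20, q=31, a=1
  step 14: m=11, q=18, a=2
  step 15: m=25, q=3, a=17
  step 16: m=26, q=1, a=52
a_16 = 2*a_0 = 52, so the period closes here.
sqrt(679) = [26; 17, 2, 1, 5, 8, 1, 1, 25, 1, 1, 8, 5, 1, 2, 17, 52]
Period length = 16

16


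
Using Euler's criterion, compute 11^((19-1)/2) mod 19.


p = 19 is prime and the exponent is (p-1)/2 = 9, so by Euler's criterion 11^9 = (11/19) = +1 or -1 mod 19.
Compute by square-and-multiply:
  9 = 8 + 1 (binary 1001)
  Repeated squaring mod 19: 11^1 = 11, 11^2 = 7, 11^4 = 11, 11^8 = 7
  11^9 = 11^8 * 11^1 = 7 * 11 mod 19
    7 * 11 = 77 = 1 mod 19
  11^9 = 1 mod 19
Result 1: 11 is a quadratic residue mod 19.
11^9 mod 19 = 1

1


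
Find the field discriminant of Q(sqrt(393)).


For K = Q(sqrt(d)) with d squarefree: disc(K) = d if d = 1 mod 4, and disc(K) = 4d if d = 2 or 3 mod 4.
Here d = 393, and d mod 4 = 1.
d = 1 mod 4 (O_K = Z[(1+sqrt(d))/2]), so disc(K) = d = 393

393


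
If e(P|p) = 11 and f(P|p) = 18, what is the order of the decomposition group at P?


|D_P| = e * f
= 11 * 18
= 198

198


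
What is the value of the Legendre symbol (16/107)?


p = 107 is prime, so compute (16/107) with the reciprocity algorithm (Jacobi-symbol steps: pull out 2s via (2/n), flip via reciprocity, reduce):
  pull out 2: (2/107) = -1  (since 107 mod 8 = 3)
  pull out 2: (2/107) = -1  (since 107 mod 8 = 3)
  pull out 2: (2/107) = -1  (since 107 mod 8 = 3)
  pull out 2: (2/107) = -1  (since 107 mod 8 = 3)
  (1/107) = 1
Product of signs = 1
(16/107) = 1

1


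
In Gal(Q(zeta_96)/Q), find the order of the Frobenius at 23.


The Frobenius at p in Gal(Q(zeta_n)/Q) = (Z/nZ)* is the class of p, so its order is ord_96(23), the smallest k >= 1 with 23^k = 1 mod 96.
n = 96 = 2^5 * 3, phi(96) = 32; the order divides phi(n).
Divisors of 32: 1, 2, 4, 8, 16, 32
Repeated squaring mod 96: 23^1 = 23, 23^2 = 49, 23^4 = 1, 23^8 = 1, 23^16 = 1, 23^32 = 1
Test divisors in increasing order:
  k=1: 23^1 = 23 mod 96
  k=2: 23^2 = 49 mod 96
  k=4: 23^4 = 1 mod 96  <- first divisor giving 1
Order = 4

4


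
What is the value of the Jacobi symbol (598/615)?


Compute (598/615) via quadratic reciprocity:
  pull out 2: (2/615) = +1  (since 615 mod 8 = 7)
  reciprocity: (299/615) -> -(615/299)
  reduce: (17/299)
  reciprocity: (17/299) -> +(299/17)
  reduce: (10/17)
  pull out 2: (2/17) = +1  (since 17 mod 8 = 1)
  reciprocity: (5/17) -> +(17/5)
  reduce: (2/5)
  pull out 2: (2/5) = -1  (since 5 mod 8 = 5)
  (1/5) = 1
Product of signs = 1

1


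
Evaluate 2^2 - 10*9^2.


x^2 - d*y^2
= 2^2 - 10*9^2
= 4 - 810
= -806

-806


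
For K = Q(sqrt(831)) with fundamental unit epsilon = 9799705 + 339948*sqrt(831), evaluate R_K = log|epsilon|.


epsilon = 9799705 + 339948*sqrt(831)
= 1.9599e+07
R = ln(1.9599e+07)
= 16.7910

16.7910


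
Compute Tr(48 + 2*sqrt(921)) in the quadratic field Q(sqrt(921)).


Tr(a + b*sqrt(d)) = (a + b*sqrt(d)) + (a - b*sqrt(d)) = 2a
= 2 * (48)
= 96

96


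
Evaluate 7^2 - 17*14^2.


x^2 - d*y^2
= 7^2 - 17*14^2
= 49 - 3332
= -3283

-3283


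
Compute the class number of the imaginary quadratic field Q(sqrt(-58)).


K = Q(sqrt(-58)). d mod 4 = 2, so D = disc(K) = 4d = -232
h(K) equals the number of primitive reduced positive-definite forms (a, b, c) = a*x^2 + b*x*y + c*y^2 with b^2 - 4ac = D,
where reduced means |b| <= a <= c, with b >= 0 whenever |b| = a or a = c, and primitive means gcd(a, b, c) = 1.
Reduced forces 3a^2 <= |D| = 232, so 1 <= a <= 8; b must have the parity of D, and c = (b^2 - D)/(4a) must be an integer >= a.
Enumerate a = 1..8, b in [-a, a]:
  a=1: (1, 0, 58)  [1]
  a=2: (2, 0, 29)  [1]
  a=3..8: none
Total reduced forms: 1 + 1 = 2
h = 2

2


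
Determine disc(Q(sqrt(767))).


For K = Q(sqrt(d)) with d squarefree: disc(K) = d if d = 1 mod 4, and disc(K) = 4d if d = 2 or 3 mod 4.
Here d = 767, and d mod 4 = 3.
d = 3 mod 4, not 1 (O_K = Z[sqrt(d)]), so disc(K) = 4d = 4 * (767) = 3068

3068


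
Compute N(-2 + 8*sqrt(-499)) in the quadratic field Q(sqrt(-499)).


N(a + b*sqrt(d)) = a^2 - d*b^2
= (-2)^2 - (-499)*(8)^2
= 4 + 31936
= 31940

31940


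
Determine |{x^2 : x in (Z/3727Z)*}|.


For prime p, the number of non-zero quadratic residues is (p-1)/2.
= (3727-1)/2
= 1863

1863


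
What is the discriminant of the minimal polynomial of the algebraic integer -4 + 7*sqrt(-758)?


The element -4 + 7*sqrt(-758) has minimal polynomial:
x^2 + 8*x + 37158
Discriminant = (8)^2 - 4*(37158)
= 64 - 148632
= -148568

-148568


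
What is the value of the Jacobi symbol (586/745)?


Compute (586/745) via quadratic reciprocity:
  pull out 2: (2/745) = +1  (since 745 mod 8 = 1)
  reciprocity: (293/745) -> +(745/293)
  reduce: (159/293)
  reciprocity: (159/293) -> +(293/159)
  reduce: (134/159)
  pull out 2: (2/159) = +1  (since 159 mod 8 = 7)
  reciprocity: (67/159) -> -(159/67)
  reduce: (25/67)
  reciprocity: (25/67) -> +(67/25)
  reduce: (17/25)
  reciprocity: (17/25) -> +(25/17)
  reduce: (8/17)
  pull out 2: (2/17) = +1  (since 17 mod 8 = 1)
  pull out 2: (2/17) = +1  (since 17 mod 8 = 1)
  pull out 2: (2/17) = +1  (since 17 mod 8 = 1)
  (1/17) = 1
Product of signs = -1

-1


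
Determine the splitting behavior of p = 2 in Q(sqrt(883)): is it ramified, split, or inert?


K = Q(sqrt(883)). Since d mod 4 = 3, disc(K) = 3532.
Check p | disc: 3532 mod 2 = 0.
p divides disc, so p ramifies: (p) = P^2 with e=2, f=1, g=1.
Therefore p is ramified.

ramified


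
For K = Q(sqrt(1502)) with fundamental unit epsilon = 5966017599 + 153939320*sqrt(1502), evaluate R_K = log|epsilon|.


epsilon = 5966017599 + 153939320*sqrt(1502)
= 1.1932e+10
R = ln(1.1932e+10)
= 23.2025

23.2025


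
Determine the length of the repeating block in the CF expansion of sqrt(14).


Run the CF algorithm for sqrt(14).
a_0 = floor(sqrt(14)) = 3; set m_0=0, q_0=1.
Recurrence: m' = q*a - m,  q' = (d - m'^2)/q,  a' = floor((a_0 + m')/q').
  step 1: m=3, q=5, a=1
  step 2: m=2, q=2, a=2
  step 3: m=2, q=5, a=1
  step 4: m=3, q=1, a=6
a_4 = 2*a_0 = 6, so the period closes here.
sqrt(14) = [3; 1, 2, 1, 6]
Period length = 4

4


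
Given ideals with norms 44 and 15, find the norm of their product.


N(IJ) = N(I) * N(J)
= 44 * 15
= 660

660


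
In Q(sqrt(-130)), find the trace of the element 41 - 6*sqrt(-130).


Tr(a + b*sqrt(d)) = (a + b*sqrt(d)) + (a - b*sqrt(d)) = 2a
= 2 * (41)
= 82

82


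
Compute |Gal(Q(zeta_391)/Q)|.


|Gal(Q(zeta_391)/Q)| = phi(391)
= 352

352


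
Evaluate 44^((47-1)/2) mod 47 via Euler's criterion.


p = 47 is prime and the exponent is (p-1)/2 = 23, so by Euler's criterion 44^23 = (44/47) = +1 or -1 mod 47.
Compute by square-and-multiply:
  23 = 16 + 4 + 2 + 1 (binary 10111)
  Repeated squaring mod 47: 44^1 = 44, 44^2 = 9, 44^4 = 34, 44^8 = 28, 44^16 = 32
  44^23 = 44^16 * 44^4 * 44^2 * 44^1 = 32 * 34 * 9 * 44 mod 47
    32 * 34 = 1088 = 7 mod 47
    7 * 9 = 63 = 16 mod 47
    16 * 44 = 704 = 46 mod 47
  44^23 = 46 mod 47
Result 46 = p - 1 = -1 mod 47: 44 is a quadratic non-residue mod 47. As a residue in [0, p-1] the value is 46.
44^23 mod 47 = 46

46


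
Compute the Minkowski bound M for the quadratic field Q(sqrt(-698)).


d = -698, d mod 4 = 2, so disc(K) = 4d = -2792; |disc(K)| = 2792
Imaginary quadratic field, so n = 2, s = r2 = 1, r1 = 0
M = (n!/n^n) * (4/pi)^s * sqrt(|disc(K)|) = (2!/2^2) * (4/pi)^1 * sqrt(2792)
= 0.5 * 1.273240 * 52.839379
= 33.6386

33.6386


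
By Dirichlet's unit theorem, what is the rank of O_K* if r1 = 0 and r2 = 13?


By Dirichlet's unit theorem:
rank = r1 + r2 - 1
= 0 + 13 - 1
= 12

12


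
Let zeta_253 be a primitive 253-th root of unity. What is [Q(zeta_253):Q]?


The degree equals Euler's totient phi(253).
253 = 11 * 23
phi(253) = 220

220


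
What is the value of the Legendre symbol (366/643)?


p = 643 is prime, so compute (366/643) with the reciprocity algorithm (Jacobi-symbol steps: pull out 2s via (2/n), flip via reciprocity, reduce):
  pull out 2: (2/643) = -1  (since 643 mod 8 = 3)
  reciprocity: (183/643) -> -(643/183)
  reduce: (94/183)
  pull out 2: (2/183) = +1  (since 183 mod 8 = 7)
  reciprocity: (47/183) -> -(183/47)
  reduce: (42/47)
  pull out 2: (2/47) = +1  (since 47 mod 8 = 7)
  reciprocity: (21/47) -> +(47/21)
  reduce: (5/21)
  reciprocity: (5/21) -> +(21/5)
  reduce: (1/5)
  (1/5) = 1
Product of signs = -1
(366/643) = -1

-1


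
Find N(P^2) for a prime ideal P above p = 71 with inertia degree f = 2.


N(P^a) = p^(a*f)
= 71^(2*2)
= 71^4
= 25411681

25411681


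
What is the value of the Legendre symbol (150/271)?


p = 271 is prime, so compute (150/271) with the reciprocity algorithm (Jacobi-symbol steps: pull out 2s via (2/n), flip via reciprocity, reduce):
  pull out 2: (2/271) = +1  (since 271 mod 8 = 7)
  reciprocity: (75/271) -> -(271/75)
  reduce: (46/75)
  pull out 2: (2/75) = -1  (since 75 mod 8 = 3)
  reciprocity: (23/75) -> -(75/23)
  reduce: (6/23)
  pull out 2: (2/23) = +1  (since 23 mod 8 = 7)
  reciprocity: (3/23) -> -(23/3)
  reduce: (2/3)
  pull out 2: (2/3) = -1  (since 3 mod 8 = 3)
  (1/3) = 1
Product of signs = -1
(150/271) = -1

-1


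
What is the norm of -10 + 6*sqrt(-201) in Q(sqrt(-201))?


N(a + b*sqrt(d)) = a^2 - d*b^2
= (-10)^2 - (-201)*(6)^2
= 100 + 7236
= 7336

7336


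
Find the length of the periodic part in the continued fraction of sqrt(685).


Run the CF algorithm for sqrt(685).
a_0 = floor(sqrt(685)) = 26; set m_0=0, q_0=1.
Recurrence: m' = q*a - m,  q' = (d - m'^2)/q,  a' = floor((a_0 + m')/q').
  step 1: m=26, q=9, a=5
  step 2: m=19, q=36, a=1
  step 3: m=17, q=11, a=3
  step 4: m=16, q=39, a=1
  step 5: m=23, q=4, a=12
  step 6: m=25, q=15, a=3
  step 7: m=20, q=19, a=2
  step 8: m=18, q=19, a=2
  step 9: m=20, q=15, a=3
  step 10: m=25, q=4, a=12
  step 11: m=23, q=39, a=1
  step 12: m=16, q=11, a=3
  step 13: m=17, q=36, a=1
  step 14: m=19, q=9, a=5
  step 15: m=26, q=1, a=52
a_15 = 2*a_0 = 52, so the period closes here.
sqrt(685) = [26; 5, 1, 3, 1, 12, 3, 2, 2, 3, 12, 1, 3, 1, 5, 52]
Period length = 15

15


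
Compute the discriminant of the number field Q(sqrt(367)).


For K = Q(sqrt(d)) with d squarefree: disc(K) = d if d = 1 mod 4, and disc(K) = 4d if d = 2 or 3 mod 4.
Here d = 367, and d mod 4 = 3.
d = 3 mod 4, not 1 (O_K = Z[sqrt(d)]), so disc(K) = 4d = 4 * (367) = 1468

1468


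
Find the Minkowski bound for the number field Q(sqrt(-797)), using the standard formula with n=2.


d = -797, d mod 4 = 3, so disc(K) = 4d = -3188; |disc(K)| = 3188
Imaginary quadratic field, so n = 2, s = r2 = 1, r1 = 0
M = (n!/n^n) * (4/pi)^s * sqrt(|disc(K)|) = (2!/2^2) * (4/pi)^1 * sqrt(3188)
= 0.5 * 1.273240 * 56.462377
= 35.9451

35.9451


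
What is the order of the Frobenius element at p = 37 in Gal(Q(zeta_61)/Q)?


The Frobenius at p in Gal(Q(zeta_n)/Q) = (Z/nZ)* is the class of p, so its order is ord_61(37), the smallest k >= 1 with 37^k = 1 mod 61.
n = 61 = 61, phi(61) = 60; the order divides phi(n).
Divisors of 60: 1, 2, 3, 4, 5, 6, 10, 12, 15, 20, 30, 60
Repeated squaring mod 61: 37^1 = 37, 37^2 = 27, 37^4 = 58, 37^8 = 9, 37^16 = 20, 37^32 = 34
Test divisors in increasing order:
  k=1: 37^1 = 37 mod 61
  k=2: 37^2 = 27 mod 61
  k=3: 37^3 = 27 * 37 = 23 mod 61
  k=4: 37^4 = 58 mod 61
  k=5: 37^5 = 58 * 37 = 11 mod 61
  k=6: 37^6 = 58 * 27 = 41 mod 61
  k=10: 37^10 = 9 * 27 = 60 mod 61
  k=12: 37^12 = 9 * 58 = 34 mod 61
  k=15: 37^15 = 9 * 58 * 27 * 37 = 50 mod 61
  k=20: 37^20 = 20 * 58 = 1 mod 61  <- first divisor giving 1
Order = 20

20


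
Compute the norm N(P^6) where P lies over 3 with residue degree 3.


N(P^a) = p^(a*f)
= 3^(6*3)
= 3^18
= 387420489

387420489


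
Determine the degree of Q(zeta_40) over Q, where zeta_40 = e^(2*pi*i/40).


The degree equals Euler's totient phi(40).
40 = 2^3 * 5
phi(40) = 16

16


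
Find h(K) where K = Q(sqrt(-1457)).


K = Q(sqrt(-1457)). d mod 4 = 3, so D = disc(K) = 4d = -5828
h(K) equals the number of primitive reduced positive-definite forms (a, b, c) = a*x^2 + b*x*y + c*y^2 with b^2 - 4ac = D,
where reduced means |b| <= a <= c, with b >= 0 whenever |b| = a or a = c, and primitive means gcd(a, b, c) = 1.
Reduced forces 3a^2 <= |D| = 5828, so 1 <= a <= 44; b must have the parity of D, and c = (b^2 - D)/(4a) must be an integer >= a.
Enumerate a = 1..44, b in [-a, a]:
  a=1: (1, 0, 1457)  [1]
  a=2: (2, 2, 729)  [1]
  a=3: (3, -2, 486), (3, 2, 486)  [2]
  a=4..5: none
  a=6: (6, -2, 243), (6, 2, 243)  [2]
  a=7..8: none
  a=9: (9, -2, 162), (9, 2, 162)  [2]
  a=10..12: none
  a=13: (13, -10, 114), (13, 10, 114)  [2]
  a=14..17: none
  a=18: (18, -2, 81), (18, 2, 81)  [2]
  a=19: (19, -10, 78), (19, 10, 78)  [2]
  a=20..25: none
  a=26: (26, -10, 57), (26, 10, 57)  [2]
  a=27: (27, -2, 54), (27, 2, 54)  [2]
  a=28: none
  a=29: (29, -28, 57), (29, 28, 57)  [2]
  a=30: none
  a=31: (31, 0, 47)  [1]
  a=32..37: none
  a=38: (38, -10, 39), (38, 10, 39)  [2]
  a=39: (39, 16, 39)  [1]
  a=40..44: none
Total reduced forms: 1 + 1 + 2 + 2 + 2 + 2 + 2 + 2 + 2 + 2 + 2 + 1 + 2 + 1 = 24
h = 24

24


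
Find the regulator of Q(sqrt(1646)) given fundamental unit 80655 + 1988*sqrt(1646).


epsilon = 80655 + 1988*sqrt(1646)
= 161310.0000
R = ln(161310.0000)
= 11.9911

11.9911


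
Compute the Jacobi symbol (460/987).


Compute (460/987) via quadratic reciprocity:
  pull out 2: (2/987) = -1  (since 987 mod 8 = 3)
  pull out 2: (2/987) = -1  (since 987 mod 8 = 3)
  reciprocity: (115/987) -> -(987/115)
  reduce: (67/115)
  reciprocity: (67/115) -> -(115/67)
  reduce: (48/67)
  pull out 2: (2/67) = -1  (since 67 mod 8 = 3)
  pull out 2: (2/67) = -1  (since 67 mod 8 = 3)
  pull out 2: (2/67) = -1  (since 67 mod 8 = 3)
  pull out 2: (2/67) = -1  (since 67 mod 8 = 3)
  reciprocity: (3/67) -> -(67/3)
  reduce: (1/3)
  (1/3) = 1
Product of signs = -1

-1


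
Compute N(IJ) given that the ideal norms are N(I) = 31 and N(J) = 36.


N(IJ) = N(I) * N(J)
= 31 * 36
= 1116

1116


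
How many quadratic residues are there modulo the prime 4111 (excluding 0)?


For prime p, the number of non-zero quadratic residues is (p-1)/2.
= (4111-1)/2
= 2055

2055


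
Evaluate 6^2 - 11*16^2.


x^2 - d*y^2
= 6^2 - 11*16^2
= 36 - 2816
= -2780

-2780


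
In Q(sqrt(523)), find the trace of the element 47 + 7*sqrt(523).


Tr(a + b*sqrt(d)) = (a + b*sqrt(d)) + (a - b*sqrt(d)) = 2a
= 2 * (47)
= 94

94


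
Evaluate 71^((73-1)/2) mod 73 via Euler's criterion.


p = 73 is prime and the exponent is (p-1)/2 = 36, so by Euler's criterion 71^36 = (71/73) = +1 or -1 mod 73.
Compute by square-and-multiply:
  36 = 32 + 4 (binary 100100)
  Repeated squaring mod 73: 71^1 = 71, 71^2 = 4, 71^4 = 16, 71^8 = 37, 71^16 = 55, 71^32 = 32
  71^36 = 71^32 * 71^4 = 32 * 16 mod 73
    32 * 16 = 512 = 1 mod 73
  71^36 = 1 mod 73
Result 1: 71 is a quadratic residue mod 73.
71^36 mod 73 = 1

1


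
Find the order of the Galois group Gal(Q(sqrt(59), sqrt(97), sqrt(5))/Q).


The 3 square roots of distinct primes are multiplicatively independent over Q,
so [K:Q] = 2^3 and Gal(K/Q) is isomorphic to (Z/2Z)^3.
|Gal| = 2^3 = 8

8


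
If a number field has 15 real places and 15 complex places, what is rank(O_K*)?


By Dirichlet's unit theorem:
rank = r1 + r2 - 1
= 15 + 15 - 1
= 29

29


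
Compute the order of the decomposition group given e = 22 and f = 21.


|D_P| = e * f
= 22 * 21
= 462

462


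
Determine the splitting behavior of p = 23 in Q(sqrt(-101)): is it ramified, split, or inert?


K = Q(sqrt(-101)). Since d mod 4 = 3, disc(K) = -404.
Check p | disc: -404 mod 23 = 10.
p does not divide disc. Compute Legendre symbol (d/p):
14^((23-1)/2) mod 23 = -1
(d/p) = -1, so p is inert: (p) stays prime with e=1, f=2, g=1.
Therefore p is inert.

inert
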